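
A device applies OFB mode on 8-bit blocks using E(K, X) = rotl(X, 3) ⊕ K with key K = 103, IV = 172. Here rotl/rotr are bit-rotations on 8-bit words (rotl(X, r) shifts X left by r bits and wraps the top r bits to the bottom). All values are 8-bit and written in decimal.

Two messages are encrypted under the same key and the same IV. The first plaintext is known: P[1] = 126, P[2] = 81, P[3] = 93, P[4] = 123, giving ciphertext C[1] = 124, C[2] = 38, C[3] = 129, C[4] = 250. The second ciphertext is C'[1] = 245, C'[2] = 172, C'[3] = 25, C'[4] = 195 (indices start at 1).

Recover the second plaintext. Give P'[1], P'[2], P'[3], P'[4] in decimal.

In OFB with a reused IV, both messages share the same keystream S_i, so C_i ⊕ C'_i = P_i ⊕ P'_i and thus P'_i = P_i ⊕ C_i ⊕ C'_i.
P'[1]: 126 ⊕ 124 ⊕ 245 = 247.
P'[2]: 81 ⊕ 38 ⊕ 172 = 219.
P'[3]: 93 ⊕ 129 ⊕ 25 = 197.
P'[4]: 123 ⊕ 250 ⊕ 195 = 66.

P'[1] = 247, P'[2] = 219, P'[3] = 197, P'[4] = 66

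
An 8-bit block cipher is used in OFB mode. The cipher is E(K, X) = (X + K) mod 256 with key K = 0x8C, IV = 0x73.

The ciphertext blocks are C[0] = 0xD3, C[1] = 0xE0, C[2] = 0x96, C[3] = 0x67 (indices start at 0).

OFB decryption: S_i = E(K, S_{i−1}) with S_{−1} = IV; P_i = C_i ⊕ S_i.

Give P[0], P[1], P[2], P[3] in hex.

P[0] = 0x2C, P[1] = 0x6B, P[2] = 0x81, P[3] = 0xC4

P[0]: S = E(K, 0x73) = 0xFF; 0xD3 ⊕ 0xFF = 0x2C.
P[1]: S = E(K, 0xFF) = 0x8B; 0xE0 ⊕ 0x8B = 0x6B.
P[2]: S = E(K, 0x8B) = 0x17; 0x96 ⊕ 0x17 = 0x81.
P[3]: S = E(K, 0x17) = 0xA3; 0x67 ⊕ 0xA3 = 0xC4.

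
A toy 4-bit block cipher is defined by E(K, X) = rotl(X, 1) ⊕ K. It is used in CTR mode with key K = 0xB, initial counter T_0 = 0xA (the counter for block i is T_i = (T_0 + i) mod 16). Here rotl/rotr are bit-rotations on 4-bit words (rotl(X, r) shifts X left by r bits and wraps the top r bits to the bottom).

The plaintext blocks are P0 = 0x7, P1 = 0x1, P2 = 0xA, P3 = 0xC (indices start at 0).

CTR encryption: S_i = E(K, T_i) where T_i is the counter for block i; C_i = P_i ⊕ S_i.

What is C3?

C0: T = 0xA, S = E(K, T) = 0xE; 0x7 ⊕ 0xE = 0x9.
C1: T = 0xB, S = E(K, T) = 0xC; 0x1 ⊕ 0xC = 0xD.
C2: T = 0xC, S = E(K, T) = 0x2; 0xA ⊕ 0x2 = 0x8.
C3: T = 0xD, S = E(K, T) = 0x0; 0xC ⊕ 0x0 = 0xC.

C3 = 0xC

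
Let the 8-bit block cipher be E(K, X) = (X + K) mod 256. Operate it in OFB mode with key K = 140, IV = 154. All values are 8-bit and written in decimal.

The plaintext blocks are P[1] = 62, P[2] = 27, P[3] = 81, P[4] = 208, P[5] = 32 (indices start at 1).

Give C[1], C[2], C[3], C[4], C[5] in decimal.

OFB encryption: S_i = E(K, S_{i−1}) with S_{0} = IV; C_i = P_i ⊕ S_i.
C[1]: S = E(K, 154) = 38; 62 ⊕ 38 = 24.
C[2]: S = E(K, 38) = 178; 27 ⊕ 178 = 169.
C[3]: S = E(K, 178) = 62; 81 ⊕ 62 = 111.
C[4]: S = E(K, 62) = 202; 208 ⊕ 202 = 26.
C[5]: S = E(K, 202) = 86; 32 ⊕ 86 = 118.

C[1] = 24, C[2] = 169, C[3] = 111, C[4] = 26, C[5] = 118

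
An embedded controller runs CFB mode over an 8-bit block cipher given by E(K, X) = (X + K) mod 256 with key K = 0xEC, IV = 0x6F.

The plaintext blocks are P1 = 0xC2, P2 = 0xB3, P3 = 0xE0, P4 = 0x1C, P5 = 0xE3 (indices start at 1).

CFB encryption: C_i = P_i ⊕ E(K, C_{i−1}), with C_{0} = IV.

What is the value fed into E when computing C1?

0x6F

C1: E(K, 0x6F) = 0x5B; 0xC2 ⊕ 0x5B = 0x99.
So the input to E for block 1 is 0x6F.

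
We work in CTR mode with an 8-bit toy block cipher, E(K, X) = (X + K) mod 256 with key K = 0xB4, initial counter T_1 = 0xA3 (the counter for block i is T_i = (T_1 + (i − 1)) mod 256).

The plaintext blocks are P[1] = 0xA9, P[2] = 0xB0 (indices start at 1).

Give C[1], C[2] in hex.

C[1] = 0xFE, C[2] = 0xE8

CTR encryption: S_i = E(K, T_i) where T_i is the counter for block i; C_i = P_i ⊕ S_i.
C[1]: T = 0xA3, S = E(K, T) = 0x57; 0xA9 ⊕ 0x57 = 0xFE.
C[2]: T = 0xA4, S = E(K, T) = 0x58; 0xB0 ⊕ 0x58 = 0xE8.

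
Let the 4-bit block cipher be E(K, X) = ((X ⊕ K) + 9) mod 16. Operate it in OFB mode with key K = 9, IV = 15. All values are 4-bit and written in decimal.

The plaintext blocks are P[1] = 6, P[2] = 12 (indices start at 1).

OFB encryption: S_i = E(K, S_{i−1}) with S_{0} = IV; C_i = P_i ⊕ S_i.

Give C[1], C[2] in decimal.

C[1]: S = E(K, 15) = 15; 6 ⊕ 15 = 9.
C[2]: S = E(K, 15) = 15; 12 ⊕ 15 = 3.

C[1] = 9, C[2] = 3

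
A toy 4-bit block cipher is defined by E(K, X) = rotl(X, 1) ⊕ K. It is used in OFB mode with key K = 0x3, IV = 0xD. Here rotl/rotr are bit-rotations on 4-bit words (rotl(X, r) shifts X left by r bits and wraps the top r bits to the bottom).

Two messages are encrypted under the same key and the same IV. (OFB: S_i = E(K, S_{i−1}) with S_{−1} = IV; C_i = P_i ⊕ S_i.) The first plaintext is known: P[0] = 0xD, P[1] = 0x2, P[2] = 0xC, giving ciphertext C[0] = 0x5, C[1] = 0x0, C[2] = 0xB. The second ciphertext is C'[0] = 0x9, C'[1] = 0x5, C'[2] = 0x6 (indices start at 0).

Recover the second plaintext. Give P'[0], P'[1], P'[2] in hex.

P'[0] = 0x1, P'[1] = 0x7, P'[2] = 0x1

In OFB with a reused IV, both messages share the same keystream S_i, so C_i ⊕ C'_i = P_i ⊕ P'_i and thus P'_i = P_i ⊕ C_i ⊕ C'_i.
P'[0]: 0xD ⊕ 0x5 ⊕ 0x9 = 0x1.
P'[1]: 0x2 ⊕ 0x0 ⊕ 0x5 = 0x7.
P'[2]: 0xC ⊕ 0xB ⊕ 0x6 = 0x1.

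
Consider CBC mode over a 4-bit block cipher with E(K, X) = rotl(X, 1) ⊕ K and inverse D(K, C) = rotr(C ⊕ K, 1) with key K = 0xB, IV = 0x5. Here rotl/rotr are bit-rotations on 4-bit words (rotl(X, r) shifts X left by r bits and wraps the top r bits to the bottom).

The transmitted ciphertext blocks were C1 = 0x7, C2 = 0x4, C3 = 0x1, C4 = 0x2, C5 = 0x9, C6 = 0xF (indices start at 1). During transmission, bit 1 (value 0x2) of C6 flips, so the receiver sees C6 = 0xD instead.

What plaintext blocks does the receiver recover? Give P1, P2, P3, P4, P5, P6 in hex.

P1 = 0x3, P2 = 0x8, P3 = 0x1, P4 = 0xD, P5 = 0x3, P6 = 0xA

CBC decryption: P_i = D(K, C_i) ⊕ C_{i−1}, with C_{0} = IV.
Only C6 changed, to 0xD. In CBC, a change in C_i garbles P_i and flips the same bit in P_{i+1}. Decrypting the received ciphertext:
P1: D(K, 0x7) = 0x6; 0x6 ⊕ 0x5 = 0x3.
P2: D(K, 0x4) = 0xF; 0xF ⊕ 0x7 = 0x8.
P3: D(K, 0x1) = 0x5; 0x5 ⊕ 0x4 = 0x1.
P4: D(K, 0x2) = 0xC; 0xC ⊕ 0x1 = 0xD.
P5: D(K, 0x9) = 0x1; 0x1 ⊕ 0x2 = 0x3.
P6: D(K, 0xD) = 0x3; 0x3 ⊕ 0x9 = 0xA.
Blocks that differ from the original plaintext: P6.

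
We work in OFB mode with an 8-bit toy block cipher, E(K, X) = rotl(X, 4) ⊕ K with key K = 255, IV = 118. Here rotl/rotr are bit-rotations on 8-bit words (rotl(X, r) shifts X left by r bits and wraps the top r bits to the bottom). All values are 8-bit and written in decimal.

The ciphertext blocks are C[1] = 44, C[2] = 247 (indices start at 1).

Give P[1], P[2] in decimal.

P[1] = 180, P[2] = 129

OFB decryption: S_i = E(K, S_{i−1}) with S_{0} = IV; P_i = C_i ⊕ S_i.
P[1]: S = E(K, 118) = 152; 44 ⊕ 152 = 180.
P[2]: S = E(K, 152) = 118; 247 ⊕ 118 = 129.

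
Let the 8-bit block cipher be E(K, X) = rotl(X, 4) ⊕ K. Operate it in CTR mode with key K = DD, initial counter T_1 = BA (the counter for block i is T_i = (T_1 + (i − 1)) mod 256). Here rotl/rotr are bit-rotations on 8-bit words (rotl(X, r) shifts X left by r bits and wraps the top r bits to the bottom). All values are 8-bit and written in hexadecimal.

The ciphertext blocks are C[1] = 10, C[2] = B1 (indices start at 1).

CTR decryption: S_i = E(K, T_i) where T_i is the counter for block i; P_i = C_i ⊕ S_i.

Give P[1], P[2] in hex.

P[1] = 66, P[2] = D7

P[1]: T = BA, S = E(K, T) = 76; 10 ⊕ 76 = 66.
P[2]: T = BB, S = E(K, T) = 66; B1 ⊕ 66 = D7.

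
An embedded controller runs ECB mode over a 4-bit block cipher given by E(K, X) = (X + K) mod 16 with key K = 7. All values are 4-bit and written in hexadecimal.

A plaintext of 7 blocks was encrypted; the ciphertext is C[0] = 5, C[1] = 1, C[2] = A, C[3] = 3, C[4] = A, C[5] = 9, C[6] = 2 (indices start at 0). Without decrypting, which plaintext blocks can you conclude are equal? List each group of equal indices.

ECB encrypts each block independently with the same key, so equal ciphertext blocks imply equal plaintext blocks.
C[2] = C[4] = A, so P[2] = P[4].

P[2] = P[4]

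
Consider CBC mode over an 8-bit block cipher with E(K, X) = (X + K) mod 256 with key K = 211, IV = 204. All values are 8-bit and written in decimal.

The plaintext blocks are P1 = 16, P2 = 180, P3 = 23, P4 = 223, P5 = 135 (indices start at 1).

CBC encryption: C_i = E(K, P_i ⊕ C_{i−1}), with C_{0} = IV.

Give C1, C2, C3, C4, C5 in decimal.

C1: P1 ⊕ 204 = 220; E(K, 220) = 175.
C2: P2 ⊕ 175 = 27; E(K, 27) = 238.
C3: P3 ⊕ 238 = 249; E(K, 249) = 204.
C4: P4 ⊕ 204 = 19; E(K, 19) = 230.
C5: P5 ⊕ 230 = 97; E(K, 97) = 52.

C1 = 175, C2 = 238, C3 = 204, C4 = 230, C5 = 52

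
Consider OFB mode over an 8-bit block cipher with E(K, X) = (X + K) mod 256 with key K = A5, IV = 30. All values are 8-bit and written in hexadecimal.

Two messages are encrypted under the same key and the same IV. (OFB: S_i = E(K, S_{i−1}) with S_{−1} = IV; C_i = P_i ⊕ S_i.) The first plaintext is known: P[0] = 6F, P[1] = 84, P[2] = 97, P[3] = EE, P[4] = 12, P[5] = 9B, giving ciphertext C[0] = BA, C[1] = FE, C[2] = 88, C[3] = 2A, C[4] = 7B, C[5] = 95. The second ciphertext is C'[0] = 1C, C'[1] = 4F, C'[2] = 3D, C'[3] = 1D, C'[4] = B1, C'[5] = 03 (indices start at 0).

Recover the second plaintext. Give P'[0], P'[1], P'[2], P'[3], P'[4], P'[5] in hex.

P'[0] = C9, P'[1] = 35, P'[2] = 22, P'[3] = D9, P'[4] = D8, P'[5] = 0D

In OFB with a reused IV, both messages share the same keystream S_i, so C_i ⊕ C'_i = P_i ⊕ P'_i and thus P'_i = P_i ⊕ C_i ⊕ C'_i.
P'[0]: 6F ⊕ BA ⊕ 1C = C9.
P'[1]: 84 ⊕ FE ⊕ 4F = 35.
P'[2]: 97 ⊕ 88 ⊕ 3D = 22.
P'[3]: EE ⊕ 2A ⊕ 1D = D9.
P'[4]: 12 ⊕ 7B ⊕ B1 = D8.
P'[5]: 9B ⊕ 95 ⊕ 03 = 0D.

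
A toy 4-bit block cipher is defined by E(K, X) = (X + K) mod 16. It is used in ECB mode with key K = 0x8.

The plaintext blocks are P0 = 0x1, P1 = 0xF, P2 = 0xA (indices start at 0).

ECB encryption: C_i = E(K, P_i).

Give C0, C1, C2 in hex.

C0: E(K, 0x1) = 0x9.
C1: E(K, 0xF) = 0x7.
C2: E(K, 0xA) = 0x2.

C0 = 0x9, C1 = 0x7, C2 = 0x2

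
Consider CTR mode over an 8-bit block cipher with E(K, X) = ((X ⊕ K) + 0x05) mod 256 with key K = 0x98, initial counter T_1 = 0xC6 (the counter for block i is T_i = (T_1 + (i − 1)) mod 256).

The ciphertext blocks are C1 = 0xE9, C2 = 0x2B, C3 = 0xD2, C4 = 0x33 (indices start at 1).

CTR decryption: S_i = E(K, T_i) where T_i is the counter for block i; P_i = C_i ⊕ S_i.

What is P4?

P4 = 0x65

P4: T = 0xC9, S = E(K, T) = 0x56; 0x33 ⊕ 0x56 = 0x65.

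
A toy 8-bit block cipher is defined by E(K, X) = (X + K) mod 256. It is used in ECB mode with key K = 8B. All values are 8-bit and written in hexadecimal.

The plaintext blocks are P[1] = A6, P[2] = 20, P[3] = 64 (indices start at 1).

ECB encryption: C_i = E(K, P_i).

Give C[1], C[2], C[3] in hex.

C[1]: E(K, A6) = 31.
C[2]: E(K, 20) = AB.
C[3]: E(K, 64) = EF.

C[1] = 31, C[2] = AB, C[3] = EF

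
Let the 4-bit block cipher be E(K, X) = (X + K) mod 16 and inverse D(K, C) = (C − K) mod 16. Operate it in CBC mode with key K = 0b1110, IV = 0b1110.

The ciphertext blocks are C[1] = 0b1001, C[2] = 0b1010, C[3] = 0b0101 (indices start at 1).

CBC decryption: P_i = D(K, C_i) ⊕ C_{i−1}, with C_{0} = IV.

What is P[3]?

P[3]: D(K, 0b0101) = 0b0111; 0b0111 ⊕ 0b1010 = 0b1101.

P[3] = 0b1101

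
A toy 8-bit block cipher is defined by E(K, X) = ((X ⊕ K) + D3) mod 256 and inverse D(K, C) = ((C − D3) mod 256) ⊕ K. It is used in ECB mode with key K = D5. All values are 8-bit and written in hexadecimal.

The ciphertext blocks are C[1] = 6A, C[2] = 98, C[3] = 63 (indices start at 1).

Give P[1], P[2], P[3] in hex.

ECB decryption: P_i = D(K, C_i).
P[1]: D(K, 6A) = 42.
P[2]: D(K, 98) = 10.
P[3]: D(K, 63) = 45.

P[1] = 42, P[2] = 10, P[3] = 45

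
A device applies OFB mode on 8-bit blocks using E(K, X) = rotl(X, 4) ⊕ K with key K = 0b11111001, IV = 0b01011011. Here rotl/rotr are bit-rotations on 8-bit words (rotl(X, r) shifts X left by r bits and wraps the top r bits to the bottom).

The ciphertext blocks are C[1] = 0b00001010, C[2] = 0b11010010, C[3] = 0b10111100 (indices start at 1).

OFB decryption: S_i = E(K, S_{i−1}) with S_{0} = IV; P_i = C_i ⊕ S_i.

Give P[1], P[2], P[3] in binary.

P[1] = 0b01000110, P[2] = 0b11101111, P[3] = 0b10010110

P[1]: S = E(K, 0b01011011) = 0b01001100; 0b00001010 ⊕ 0b01001100 = 0b01000110.
P[2]: S = E(K, 0b01001100) = 0b00111101; 0b11010010 ⊕ 0b00111101 = 0b11101111.
P[3]: S = E(K, 0b00111101) = 0b00101010; 0b10111100 ⊕ 0b00101010 = 0b10010110.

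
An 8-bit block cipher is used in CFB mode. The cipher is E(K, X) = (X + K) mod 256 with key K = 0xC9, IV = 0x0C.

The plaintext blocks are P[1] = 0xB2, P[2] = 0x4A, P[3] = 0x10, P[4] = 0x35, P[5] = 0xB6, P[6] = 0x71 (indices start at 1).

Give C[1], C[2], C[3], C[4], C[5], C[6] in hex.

CFB encryption: C_i = P_i ⊕ E(K, C_{i−1}), with C_{0} = IV.
C[1]: E(K, 0x0C) = 0xD5; 0xB2 ⊕ 0xD5 = 0x67.
C[2]: E(K, 0x67) = 0x30; 0x4A ⊕ 0x30 = 0x7A.
C[3]: E(K, 0x7A) = 0x43; 0x10 ⊕ 0x43 = 0x53.
C[4]: E(K, 0x53) = 0x1C; 0x35 ⊕ 0x1C = 0x29.
C[5]: E(K, 0x29) = 0xF2; 0xB6 ⊕ 0xF2 = 0x44.
C[6]: E(K, 0x44) = 0x0D; 0x71 ⊕ 0x0D = 0x7C.

C[1] = 0x67, C[2] = 0x7A, C[3] = 0x53, C[4] = 0x29, C[5] = 0x44, C[6] = 0x7C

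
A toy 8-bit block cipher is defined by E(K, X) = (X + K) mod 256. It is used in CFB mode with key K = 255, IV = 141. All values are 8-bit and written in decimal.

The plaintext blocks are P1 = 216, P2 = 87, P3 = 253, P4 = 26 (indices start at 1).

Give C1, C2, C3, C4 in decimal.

C1 = 84, C2 = 4, C3 = 254, C4 = 231

CFB encryption: C_i = P_i ⊕ E(K, C_{i−1}), with C_{0} = IV.
C1: E(K, 141) = 140; 216 ⊕ 140 = 84.
C2: E(K, 84) = 83; 87 ⊕ 83 = 4.
C3: E(K, 4) = 3; 253 ⊕ 3 = 254.
C4: E(K, 254) = 253; 26 ⊕ 253 = 231.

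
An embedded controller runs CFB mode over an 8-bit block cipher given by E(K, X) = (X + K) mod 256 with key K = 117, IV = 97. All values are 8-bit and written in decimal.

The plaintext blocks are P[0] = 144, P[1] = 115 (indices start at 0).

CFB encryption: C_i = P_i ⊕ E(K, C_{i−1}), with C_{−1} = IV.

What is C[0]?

C[0] = 70

C[0]: E(K, 97) = 214; 144 ⊕ 214 = 70.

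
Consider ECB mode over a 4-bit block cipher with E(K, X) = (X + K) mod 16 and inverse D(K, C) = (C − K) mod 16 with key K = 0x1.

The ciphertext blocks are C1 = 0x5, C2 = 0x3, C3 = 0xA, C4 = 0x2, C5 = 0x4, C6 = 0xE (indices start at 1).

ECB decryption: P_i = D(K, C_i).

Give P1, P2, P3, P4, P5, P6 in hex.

P1: D(K, 0x5) = 0x4.
P2: D(K, 0x3) = 0x2.
P3: D(K, 0xA) = 0x9.
P4: D(K, 0x2) = 0x1.
P5: D(K, 0x4) = 0x3.
P6: D(K, 0xE) = 0xD.

P1 = 0x4, P2 = 0x2, P3 = 0x9, P4 = 0x1, P5 = 0x3, P6 = 0xD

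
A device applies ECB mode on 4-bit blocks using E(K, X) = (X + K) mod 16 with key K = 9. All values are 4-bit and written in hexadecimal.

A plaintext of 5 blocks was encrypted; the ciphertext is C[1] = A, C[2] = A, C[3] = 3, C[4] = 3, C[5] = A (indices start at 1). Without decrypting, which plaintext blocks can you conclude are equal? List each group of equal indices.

ECB encrypts each block independently with the same key, so equal ciphertext blocks imply equal plaintext blocks.
C[1] = C[2] = C[5] = A, so P[1] = P[2] = P[5].
C[3] = C[4] = 3, so P[3] = P[4].

P[1] = P[2] = P[5]; P[3] = P[4]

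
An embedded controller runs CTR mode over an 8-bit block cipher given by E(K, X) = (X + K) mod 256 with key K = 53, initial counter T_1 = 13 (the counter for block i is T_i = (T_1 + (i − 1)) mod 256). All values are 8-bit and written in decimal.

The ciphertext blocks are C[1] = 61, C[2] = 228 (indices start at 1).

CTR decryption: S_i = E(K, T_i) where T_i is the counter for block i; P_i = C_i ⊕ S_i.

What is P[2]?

P[2]: T = 14, S = E(K, T) = 67; 228 ⊕ 67 = 167.

P[2] = 167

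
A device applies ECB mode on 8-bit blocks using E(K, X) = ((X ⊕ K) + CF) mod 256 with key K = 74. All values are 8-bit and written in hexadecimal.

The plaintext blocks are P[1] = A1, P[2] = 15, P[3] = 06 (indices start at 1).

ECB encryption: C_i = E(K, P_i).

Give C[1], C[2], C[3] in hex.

C[1]: E(K, A1) = A4.
C[2]: E(K, 15) = 30.
C[3]: E(K, 06) = 41.

C[1] = A4, C[2] = 30, C[3] = 41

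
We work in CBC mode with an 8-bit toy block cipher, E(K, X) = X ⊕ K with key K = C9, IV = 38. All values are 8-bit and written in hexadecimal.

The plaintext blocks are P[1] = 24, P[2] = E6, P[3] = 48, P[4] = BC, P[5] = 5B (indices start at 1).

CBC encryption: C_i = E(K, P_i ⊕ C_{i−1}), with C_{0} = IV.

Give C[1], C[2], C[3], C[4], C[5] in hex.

C[1]: P[1] ⊕ 38 = 1C; E(K, 1C) = D5.
C[2]: P[2] ⊕ D5 = 33; E(K, 33) = FA.
C[3]: P[3] ⊕ FA = B2; E(K, B2) = 7B.
C[4]: P[4] ⊕ 7B = C7; E(K, C7) = 0E.
C[5]: P[5] ⊕ 0E = 55; E(K, 55) = 9C.

C[1] = D5, C[2] = FA, C[3] = 7B, C[4] = 0E, C[5] = 9C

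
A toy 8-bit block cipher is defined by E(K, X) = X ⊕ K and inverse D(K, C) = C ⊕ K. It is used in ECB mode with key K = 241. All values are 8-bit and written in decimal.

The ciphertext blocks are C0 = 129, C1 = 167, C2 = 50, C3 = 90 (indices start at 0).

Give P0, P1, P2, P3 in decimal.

P0 = 112, P1 = 86, P2 = 195, P3 = 171

ECB decryption: P_i = D(K, C_i).
P0: D(K, 129) = 112.
P1: D(K, 167) = 86.
P2: D(K, 50) = 195.
P3: D(K, 90) = 171.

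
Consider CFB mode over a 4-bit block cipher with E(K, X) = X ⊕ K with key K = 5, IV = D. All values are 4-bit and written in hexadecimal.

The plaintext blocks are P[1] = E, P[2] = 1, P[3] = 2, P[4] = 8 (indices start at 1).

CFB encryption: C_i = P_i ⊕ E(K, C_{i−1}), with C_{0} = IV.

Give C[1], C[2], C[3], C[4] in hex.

C[1] = 6, C[2] = 2, C[3] = 5, C[4] = 8

C[1]: E(K, D) = 8; E ⊕ 8 = 6.
C[2]: E(K, 6) = 3; 1 ⊕ 3 = 2.
C[3]: E(K, 2) = 7; 2 ⊕ 7 = 5.
C[4]: E(K, 5) = 0; 8 ⊕ 0 = 8.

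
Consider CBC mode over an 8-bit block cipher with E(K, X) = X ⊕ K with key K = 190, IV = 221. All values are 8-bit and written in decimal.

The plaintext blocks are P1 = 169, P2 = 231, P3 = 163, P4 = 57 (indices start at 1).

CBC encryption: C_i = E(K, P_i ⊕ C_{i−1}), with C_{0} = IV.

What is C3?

C1: P1 ⊕ 221 = 116; E(K, 116) = 202.
C2: P2 ⊕ 202 = 45; E(K, 45) = 147.
C3: P3 ⊕ 147 = 48; E(K, 48) = 142.

C3 = 142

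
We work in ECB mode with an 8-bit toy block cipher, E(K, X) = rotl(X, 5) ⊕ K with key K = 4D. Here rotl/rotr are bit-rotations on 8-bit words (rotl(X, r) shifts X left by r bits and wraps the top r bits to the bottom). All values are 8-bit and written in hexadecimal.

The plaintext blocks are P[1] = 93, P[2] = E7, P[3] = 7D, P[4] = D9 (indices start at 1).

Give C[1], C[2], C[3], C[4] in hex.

C[1] = 3F, C[2] = B1, C[3] = E2, C[4] = 76

ECB encryption: C_i = E(K, P_i).
C[1]: E(K, 93) = 3F.
C[2]: E(K, E7) = B1.
C[3]: E(K, 7D) = E2.
C[4]: E(K, D9) = 76.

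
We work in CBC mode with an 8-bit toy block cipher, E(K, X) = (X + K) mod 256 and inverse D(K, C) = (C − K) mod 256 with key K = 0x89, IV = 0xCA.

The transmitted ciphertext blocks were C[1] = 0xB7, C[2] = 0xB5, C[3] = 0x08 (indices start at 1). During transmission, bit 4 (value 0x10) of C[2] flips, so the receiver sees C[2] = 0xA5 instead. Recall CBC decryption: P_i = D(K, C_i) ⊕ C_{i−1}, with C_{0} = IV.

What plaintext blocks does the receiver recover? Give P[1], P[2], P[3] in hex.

P[1] = 0xE4, P[2] = 0xAB, P[3] = 0xDA

Only C[2] changed, to 0xA5. In CBC, a change in C_i garbles P_i and flips the same bit in P_{i+1}. Decrypting the received ciphertext:
P[1]: D(K, 0xB7) = 0x2E; 0x2E ⊕ 0xCA = 0xE4.
P[2]: D(K, 0xA5) = 0x1C; 0x1C ⊕ 0xB7 = 0xAB.
P[3]: D(K, 0x08) = 0x7F; 0x7F ⊕ 0xA5 = 0xDA.
Blocks that differ from the original plaintext: P[2], P[3].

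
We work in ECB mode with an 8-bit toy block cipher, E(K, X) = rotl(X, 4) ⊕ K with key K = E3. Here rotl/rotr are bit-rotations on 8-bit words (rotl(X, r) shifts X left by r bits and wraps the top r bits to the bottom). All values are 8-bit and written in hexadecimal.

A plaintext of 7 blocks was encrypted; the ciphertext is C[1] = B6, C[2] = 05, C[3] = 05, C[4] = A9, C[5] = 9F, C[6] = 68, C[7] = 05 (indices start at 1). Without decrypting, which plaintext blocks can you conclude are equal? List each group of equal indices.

P[2] = P[3] = P[7]

ECB encrypts each block independently with the same key, so equal ciphertext blocks imply equal plaintext blocks.
C[2] = C[3] = C[7] = 05, so P[2] = P[3] = P[7].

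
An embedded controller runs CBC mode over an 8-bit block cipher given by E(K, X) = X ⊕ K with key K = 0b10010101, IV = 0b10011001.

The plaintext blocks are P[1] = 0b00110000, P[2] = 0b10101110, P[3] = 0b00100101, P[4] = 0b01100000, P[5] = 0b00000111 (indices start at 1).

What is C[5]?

C[5] = 0b11010000

CBC encryption: C_i = E(K, P_i ⊕ C_{i−1}), with C_{0} = IV.
C[1]: P[1] ⊕ 0b10011001 = 0b10101001; E(K, 0b10101001) = 0b00111100.
C[2]: P[2] ⊕ 0b00111100 = 0b10010010; E(K, 0b10010010) = 0b00000111.
C[3]: P[3] ⊕ 0b00000111 = 0b00100010; E(K, 0b00100010) = 0b10110111.
C[4]: P[4] ⊕ 0b10110111 = 0b11010111; E(K, 0b11010111) = 0b01000010.
C[5]: P[5] ⊕ 0b01000010 = 0b01000101; E(K, 0b01000101) = 0b11010000.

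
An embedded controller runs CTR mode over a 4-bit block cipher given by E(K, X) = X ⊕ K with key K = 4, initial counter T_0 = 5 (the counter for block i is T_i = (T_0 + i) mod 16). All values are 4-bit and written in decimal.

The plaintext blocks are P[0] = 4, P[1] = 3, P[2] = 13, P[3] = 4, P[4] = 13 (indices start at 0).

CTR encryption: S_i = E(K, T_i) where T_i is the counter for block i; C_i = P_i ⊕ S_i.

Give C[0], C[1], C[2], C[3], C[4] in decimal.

C[0]: T = 5, S = E(K, T) = 1; 4 ⊕ 1 = 5.
C[1]: T = 6, S = E(K, T) = 2; 3 ⊕ 2 = 1.
C[2]: T = 7, S = E(K, T) = 3; 13 ⊕ 3 = 14.
C[3]: T = 8, S = E(K, T) = 12; 4 ⊕ 12 = 8.
C[4]: T = 9, S = E(K, T) = 13; 13 ⊕ 13 = 0.

C[0] = 5, C[1] = 1, C[2] = 14, C[3] = 8, C[4] = 0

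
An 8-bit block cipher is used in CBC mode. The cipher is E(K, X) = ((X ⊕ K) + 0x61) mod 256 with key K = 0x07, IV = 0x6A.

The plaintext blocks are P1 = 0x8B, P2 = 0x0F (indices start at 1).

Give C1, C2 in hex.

CBC encryption: C_i = E(K, P_i ⊕ C_{i−1}), with C_{0} = IV.
C1: P1 ⊕ 0x6A = 0xE1; E(K, 0xE1) = 0x47.
C2: P2 ⊕ 0x47 = 0x48; E(K, 0x48) = 0xB0.

C1 = 0x47, C2 = 0xB0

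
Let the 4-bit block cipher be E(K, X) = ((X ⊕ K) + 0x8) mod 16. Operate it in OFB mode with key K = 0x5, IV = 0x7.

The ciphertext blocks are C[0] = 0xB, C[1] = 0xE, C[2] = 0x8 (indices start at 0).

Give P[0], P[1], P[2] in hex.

OFB decryption: S_i = E(K, S_{i−1}) with S_{−1} = IV; P_i = C_i ⊕ S_i.
P[0]: S = E(K, 0x7) = 0xA; 0xB ⊕ 0xA = 0x1.
P[1]: S = E(K, 0xA) = 0x7; 0xE ⊕ 0x7 = 0x9.
P[2]: S = E(K, 0x7) = 0xA; 0x8 ⊕ 0xA = 0x2.

P[0] = 0x1, P[1] = 0x9, P[2] = 0x2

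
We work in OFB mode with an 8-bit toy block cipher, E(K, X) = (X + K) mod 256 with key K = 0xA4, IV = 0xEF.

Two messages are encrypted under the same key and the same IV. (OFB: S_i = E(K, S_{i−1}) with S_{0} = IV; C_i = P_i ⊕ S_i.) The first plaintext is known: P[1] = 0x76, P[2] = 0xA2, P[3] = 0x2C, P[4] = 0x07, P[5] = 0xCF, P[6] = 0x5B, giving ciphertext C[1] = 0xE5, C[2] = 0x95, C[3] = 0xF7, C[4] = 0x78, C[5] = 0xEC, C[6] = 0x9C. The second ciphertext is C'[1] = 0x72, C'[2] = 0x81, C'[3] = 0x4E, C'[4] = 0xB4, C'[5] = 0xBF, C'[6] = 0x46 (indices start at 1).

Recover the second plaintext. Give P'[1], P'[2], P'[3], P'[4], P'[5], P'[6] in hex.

P'[1] = 0xE1, P'[2] = 0xB6, P'[3] = 0x95, P'[4] = 0xCB, P'[5] = 0x9C, P'[6] = 0x81

In OFB with a reused IV, both messages share the same keystream S_i, so C_i ⊕ C'_i = P_i ⊕ P'_i and thus P'_i = P_i ⊕ C_i ⊕ C'_i.
P'[1]: 0x76 ⊕ 0xE5 ⊕ 0x72 = 0xE1.
P'[2]: 0xA2 ⊕ 0x95 ⊕ 0x81 = 0xB6.
P'[3]: 0x2C ⊕ 0xF7 ⊕ 0x4E = 0x95.
P'[4]: 0x07 ⊕ 0x78 ⊕ 0xB4 = 0xCB.
P'[5]: 0xCF ⊕ 0xEC ⊕ 0xBF = 0x9C.
P'[6]: 0x5B ⊕ 0x9C ⊕ 0x46 = 0x81.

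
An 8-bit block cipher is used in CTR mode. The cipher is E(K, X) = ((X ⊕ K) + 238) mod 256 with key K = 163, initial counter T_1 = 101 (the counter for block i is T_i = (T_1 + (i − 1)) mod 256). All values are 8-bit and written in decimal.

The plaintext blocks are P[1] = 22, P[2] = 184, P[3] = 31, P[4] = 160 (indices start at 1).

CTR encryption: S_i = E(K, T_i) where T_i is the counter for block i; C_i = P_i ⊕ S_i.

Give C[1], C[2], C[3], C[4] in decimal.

C[1] = 162, C[2] = 11, C[3] = 173, C[4] = 25

C[1]: T = 101, S = E(K, T) = 180; 22 ⊕ 180 = 162.
C[2]: T = 102, S = E(K, T) = 179; 184 ⊕ 179 = 11.
C[3]: T = 103, S = E(K, T) = 178; 31 ⊕ 178 = 173.
C[4]: T = 104, S = E(K, T) = 185; 160 ⊕ 185 = 25.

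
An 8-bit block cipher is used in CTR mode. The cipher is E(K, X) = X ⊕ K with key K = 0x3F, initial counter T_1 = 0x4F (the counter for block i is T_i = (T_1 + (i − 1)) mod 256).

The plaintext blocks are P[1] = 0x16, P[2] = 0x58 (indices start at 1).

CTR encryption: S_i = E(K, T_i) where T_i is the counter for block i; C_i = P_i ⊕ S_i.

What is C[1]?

C[1] = 0x66

C[1]: T = 0x4F, S = E(K, T) = 0x70; 0x16 ⊕ 0x70 = 0x66.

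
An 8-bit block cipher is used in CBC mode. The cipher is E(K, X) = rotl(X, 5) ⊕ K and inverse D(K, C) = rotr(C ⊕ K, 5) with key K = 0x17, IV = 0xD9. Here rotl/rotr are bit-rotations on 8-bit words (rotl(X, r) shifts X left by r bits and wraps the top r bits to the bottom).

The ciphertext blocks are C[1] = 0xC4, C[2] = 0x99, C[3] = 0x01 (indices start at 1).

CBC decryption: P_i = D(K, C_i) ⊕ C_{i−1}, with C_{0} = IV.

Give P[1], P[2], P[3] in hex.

P[1] = 0x47, P[2] = 0xB0, P[3] = 0x29

P[1]: D(K, 0xC4) = 0x9E; 0x9E ⊕ 0xD9 = 0x47.
P[2]: D(K, 0x99) = 0x74; 0x74 ⊕ 0xC4 = 0xB0.
P[3]: D(K, 0x01) = 0xB0; 0xB0 ⊕ 0x99 = 0x29.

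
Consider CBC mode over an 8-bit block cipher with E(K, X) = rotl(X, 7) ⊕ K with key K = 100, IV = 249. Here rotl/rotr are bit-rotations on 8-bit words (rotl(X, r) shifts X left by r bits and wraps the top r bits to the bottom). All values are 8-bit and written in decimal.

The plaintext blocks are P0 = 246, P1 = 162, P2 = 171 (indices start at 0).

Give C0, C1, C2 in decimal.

CBC encryption: C_i = E(K, P_i ⊕ C_{i−1}), with C_{−1} = IV.
C0: P0 ⊕ 249 = 15; E(K, 15) = 227.
C1: P1 ⊕ 227 = 65; E(K, 65) = 196.
C2: P2 ⊕ 196 = 111; E(K, 111) = 211.

C0 = 227, C1 = 196, C2 = 211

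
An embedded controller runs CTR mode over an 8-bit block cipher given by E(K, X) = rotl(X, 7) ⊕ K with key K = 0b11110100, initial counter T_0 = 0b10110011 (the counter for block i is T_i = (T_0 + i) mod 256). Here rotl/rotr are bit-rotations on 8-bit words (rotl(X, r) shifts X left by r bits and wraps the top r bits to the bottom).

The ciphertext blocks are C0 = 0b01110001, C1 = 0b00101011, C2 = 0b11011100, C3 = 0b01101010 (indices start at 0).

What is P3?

P3 = 0b11000101

CTR decryption: S_i = E(K, T_i) where T_i is the counter for block i; P_i = C_i ⊕ S_i.
P3: T = 0b10110110, S = E(K, T) = 0b10101111; 0b01101010 ⊕ 0b10101111 = 0b11000101.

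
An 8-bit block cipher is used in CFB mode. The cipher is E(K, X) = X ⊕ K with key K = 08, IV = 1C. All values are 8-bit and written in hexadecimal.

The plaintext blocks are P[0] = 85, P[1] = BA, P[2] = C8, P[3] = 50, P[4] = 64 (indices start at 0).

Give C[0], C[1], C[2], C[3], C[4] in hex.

C[0] = 91, C[1] = 23, C[2] = E3, C[3] = BB, C[4] = D7

CFB encryption: C_i = P_i ⊕ E(K, C_{i−1}), with C_{−1} = IV.
C[0]: E(K, 1C) = 14; 85 ⊕ 14 = 91.
C[1]: E(K, 91) = 99; BA ⊕ 99 = 23.
C[2]: E(K, 23) = 2B; C8 ⊕ 2B = E3.
C[3]: E(K, E3) = EB; 50 ⊕ EB = BB.
C[4]: E(K, BB) = B3; 64 ⊕ B3 = D7.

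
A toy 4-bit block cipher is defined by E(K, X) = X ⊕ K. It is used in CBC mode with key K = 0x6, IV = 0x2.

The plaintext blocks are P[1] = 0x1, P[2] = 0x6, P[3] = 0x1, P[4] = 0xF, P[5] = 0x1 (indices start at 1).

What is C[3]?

CBC encryption: C_i = E(K, P_i ⊕ C_{i−1}), with C_{0} = IV.
C[1]: P[1] ⊕ 0x2 = 0x3; E(K, 0x3) = 0x5.
C[2]: P[2] ⊕ 0x5 = 0x3; E(K, 0x3) = 0x5.
C[3]: P[3] ⊕ 0x5 = 0x4; E(K, 0x4) = 0x2.

C[3] = 0x2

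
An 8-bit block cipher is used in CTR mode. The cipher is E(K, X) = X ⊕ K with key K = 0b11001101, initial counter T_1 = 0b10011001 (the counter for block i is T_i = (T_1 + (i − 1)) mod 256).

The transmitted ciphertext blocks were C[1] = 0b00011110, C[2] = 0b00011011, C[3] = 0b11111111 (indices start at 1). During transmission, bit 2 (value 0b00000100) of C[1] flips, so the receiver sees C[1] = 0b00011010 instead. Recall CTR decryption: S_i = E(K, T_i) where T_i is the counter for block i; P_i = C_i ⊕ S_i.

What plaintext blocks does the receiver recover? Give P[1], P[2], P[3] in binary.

Only C[1] changed, to 0b00011010. In CTR, a change in C_i flips the same bit in P_i only; the keystream is unaffected. Decrypting the received ciphertext:
P[1]: T = 0b10011001, S = E(K, T) = 0b01010100; 0b00011010 ⊕ 0b01010100 = 0b01001110.
P[2]: T = 0b10011010, S = E(K, T) = 0b01010111; 0b00011011 ⊕ 0b01010111 = 0b01001100.
P[3]: T = 0b10011011, S = E(K, T) = 0b01010110; 0b11111111 ⊕ 0b01010110 = 0b10101001.
Blocks that differ from the original plaintext: P[1].

P[1] = 0b01001110, P[2] = 0b01001100, P[3] = 0b10101001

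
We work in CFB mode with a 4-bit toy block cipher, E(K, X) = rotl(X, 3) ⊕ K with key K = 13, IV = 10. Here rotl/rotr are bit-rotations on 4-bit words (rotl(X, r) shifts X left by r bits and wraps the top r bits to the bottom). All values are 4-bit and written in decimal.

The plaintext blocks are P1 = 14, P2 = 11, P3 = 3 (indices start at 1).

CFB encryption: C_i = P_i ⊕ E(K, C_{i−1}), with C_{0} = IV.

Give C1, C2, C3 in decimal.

C1: E(K, 10) = 8; 14 ⊕ 8 = 6.
C2: E(K, 6) = 14; 11 ⊕ 14 = 5.
C3: E(K, 5) = 7; 3 ⊕ 7 = 4.

C1 = 6, C2 = 5, C3 = 4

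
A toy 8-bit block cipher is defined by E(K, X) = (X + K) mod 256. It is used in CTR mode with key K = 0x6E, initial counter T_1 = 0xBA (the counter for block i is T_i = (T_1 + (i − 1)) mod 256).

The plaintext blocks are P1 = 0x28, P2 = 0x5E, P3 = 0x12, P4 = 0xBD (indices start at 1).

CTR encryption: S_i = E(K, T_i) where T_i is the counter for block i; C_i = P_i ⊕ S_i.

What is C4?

C4 = 0x96

C1: T = 0xBA, S = E(K, T) = 0x28; 0x28 ⊕ 0x28 = 0x00.
C2: T = 0xBB, S = E(K, T) = 0x29; 0x5E ⊕ 0x29 = 0x77.
C3: T = 0xBC, S = E(K, T) = 0x2A; 0x12 ⊕ 0x2A = 0x38.
C4: T = 0xBD, S = E(K, T) = 0x2B; 0xBD ⊕ 0x2B = 0x96.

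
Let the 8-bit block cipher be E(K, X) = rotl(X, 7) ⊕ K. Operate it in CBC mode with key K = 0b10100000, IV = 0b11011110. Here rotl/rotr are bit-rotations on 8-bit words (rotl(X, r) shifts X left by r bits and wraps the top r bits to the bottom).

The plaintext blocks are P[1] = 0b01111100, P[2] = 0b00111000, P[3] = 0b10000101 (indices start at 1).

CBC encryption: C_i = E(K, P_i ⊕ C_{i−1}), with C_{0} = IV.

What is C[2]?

C[1]: P[1] ⊕ 0b11011110 = 0b10100010; E(K, 0b10100010) = 0b11110001.
C[2]: P[2] ⊕ 0b11110001 = 0b11001001; E(K, 0b11001001) = 0b01000100.

C[2] = 0b01000100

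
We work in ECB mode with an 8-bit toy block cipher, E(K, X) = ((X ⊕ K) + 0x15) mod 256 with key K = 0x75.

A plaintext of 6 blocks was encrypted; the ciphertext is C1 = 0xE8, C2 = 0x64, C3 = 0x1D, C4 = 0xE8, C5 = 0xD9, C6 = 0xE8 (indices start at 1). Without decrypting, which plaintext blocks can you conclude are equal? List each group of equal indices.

P1 = P4 = P6

ECB encrypts each block independently with the same key, so equal ciphertext blocks imply equal plaintext blocks.
C1 = C4 = C6 = 0xE8, so P1 = P4 = P6.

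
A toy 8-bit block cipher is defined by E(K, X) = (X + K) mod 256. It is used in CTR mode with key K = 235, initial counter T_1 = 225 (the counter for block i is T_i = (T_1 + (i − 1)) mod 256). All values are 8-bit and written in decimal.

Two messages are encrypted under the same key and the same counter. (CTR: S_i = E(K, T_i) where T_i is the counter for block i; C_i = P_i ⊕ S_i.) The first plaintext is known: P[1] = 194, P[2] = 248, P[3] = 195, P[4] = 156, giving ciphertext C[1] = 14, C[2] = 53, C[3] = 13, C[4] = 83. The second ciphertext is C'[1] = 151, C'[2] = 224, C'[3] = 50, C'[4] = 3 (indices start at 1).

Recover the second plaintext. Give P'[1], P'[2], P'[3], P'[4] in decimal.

In CTR with a reused counter, both messages share the same keystream S_i, so C_i ⊕ C'_i = P_i ⊕ P'_i and thus P'_i = P_i ⊕ C_i ⊕ C'_i.
P'[1]: 194 ⊕ 14 ⊕ 151 = 91.
P'[2]: 248 ⊕ 53 ⊕ 224 = 45.
P'[3]: 195 ⊕ 13 ⊕ 50 = 252.
P'[4]: 156 ⊕ 83 ⊕ 3 = 204.

P'[1] = 91, P'[2] = 45, P'[3] = 252, P'[4] = 204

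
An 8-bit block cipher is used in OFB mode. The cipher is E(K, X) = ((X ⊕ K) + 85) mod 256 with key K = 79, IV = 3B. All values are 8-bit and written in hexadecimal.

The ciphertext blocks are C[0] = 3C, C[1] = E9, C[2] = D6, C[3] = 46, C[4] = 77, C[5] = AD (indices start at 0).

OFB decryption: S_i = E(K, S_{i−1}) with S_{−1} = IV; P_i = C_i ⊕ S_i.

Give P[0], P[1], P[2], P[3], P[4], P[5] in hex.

P[0]: S = E(K, 3B) = C7; 3C ⊕ C7 = FB.
P[1]: S = E(K, C7) = 43; E9 ⊕ 43 = AA.
P[2]: S = E(K, 43) = BF; D6 ⊕ BF = 69.
P[3]: S = E(K, BF) = 4B; 46 ⊕ 4B = 0D.
P[4]: S = E(K, 4B) = B7; 77 ⊕ B7 = C0.
P[5]: S = E(K, B7) = 53; AD ⊕ 53 = FE.

P[0] = FB, P[1] = AA, P[2] = 69, P[3] = 0D, P[4] = C0, P[5] = FE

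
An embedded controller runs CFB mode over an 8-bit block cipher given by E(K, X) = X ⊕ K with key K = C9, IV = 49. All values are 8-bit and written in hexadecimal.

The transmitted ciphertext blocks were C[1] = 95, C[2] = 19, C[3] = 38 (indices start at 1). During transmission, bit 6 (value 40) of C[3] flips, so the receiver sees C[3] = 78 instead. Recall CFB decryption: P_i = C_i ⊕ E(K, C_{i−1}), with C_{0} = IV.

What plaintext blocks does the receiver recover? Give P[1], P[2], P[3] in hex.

P[1] = 15, P[2] = 45, P[3] = A8

Only C[3] changed, to 78. In CFB, a change in C_i flips the same bit in P_i and garbles P_{i+1}. Decrypting the received ciphertext:
P[1]: E(K, 49) = 80; 95 ⊕ 80 = 15.
P[2]: E(K, 95) = 5C; 19 ⊕ 5C = 45.
P[3]: E(K, 19) = D0; 78 ⊕ D0 = A8.
Blocks that differ from the original plaintext: P[3].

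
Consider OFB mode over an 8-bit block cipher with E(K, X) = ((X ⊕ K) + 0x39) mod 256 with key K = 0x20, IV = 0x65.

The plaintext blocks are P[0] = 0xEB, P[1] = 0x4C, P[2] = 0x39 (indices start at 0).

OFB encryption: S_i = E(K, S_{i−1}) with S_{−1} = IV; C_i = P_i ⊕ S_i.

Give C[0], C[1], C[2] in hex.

C[0] = 0x95, C[1] = 0xDB, C[2] = 0xC9

C[0]: S = E(K, 0x65) = 0x7E; 0xEB ⊕ 0x7E = 0x95.
C[1]: S = E(K, 0x7E) = 0x97; 0x4C ⊕ 0x97 = 0xDB.
C[2]: S = E(K, 0x97) = 0xF0; 0x39 ⊕ 0xF0 = 0xC9.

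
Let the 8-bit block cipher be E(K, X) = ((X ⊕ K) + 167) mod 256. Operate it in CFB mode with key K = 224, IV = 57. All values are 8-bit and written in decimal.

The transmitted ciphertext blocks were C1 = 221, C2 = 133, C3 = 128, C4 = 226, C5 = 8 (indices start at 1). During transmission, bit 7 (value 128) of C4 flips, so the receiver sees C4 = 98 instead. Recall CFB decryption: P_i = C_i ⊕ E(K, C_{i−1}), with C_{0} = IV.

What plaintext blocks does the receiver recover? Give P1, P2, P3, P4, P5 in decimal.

Only C4 changed, to 98. In CFB, a change in C_i flips the same bit in P_i and garbles P_{i+1}. Decrypting the received ciphertext:
P1: E(K, 57) = 128; 221 ⊕ 128 = 93.
P2: E(K, 221) = 228; 133 ⊕ 228 = 97.
P3: E(K, 133) = 12; 128 ⊕ 12 = 140.
P4: E(K, 128) = 7; 98 ⊕ 7 = 101.
P5: E(K, 98) = 41; 8 ⊕ 41 = 33.
Blocks that differ from the original plaintext: P4, P5.

P1 = 93, P2 = 97, P3 = 140, P4 = 101, P5 = 33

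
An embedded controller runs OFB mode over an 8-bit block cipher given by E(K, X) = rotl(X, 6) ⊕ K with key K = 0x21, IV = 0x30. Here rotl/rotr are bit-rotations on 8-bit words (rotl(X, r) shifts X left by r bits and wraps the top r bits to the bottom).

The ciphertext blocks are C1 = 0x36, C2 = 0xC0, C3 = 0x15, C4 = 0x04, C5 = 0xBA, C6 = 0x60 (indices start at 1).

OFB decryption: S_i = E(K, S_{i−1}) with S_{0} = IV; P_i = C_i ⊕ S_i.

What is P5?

P1: S = E(K, 0x30) = 0x2D; 0x36 ⊕ 0x2D = 0x1B.
P2: S = E(K, 0x2D) = 0x6A; 0xC0 ⊕ 0x6A = 0xAA.
P3: S = E(K, 0x6A) = 0xBB; 0x15 ⊕ 0xBB = 0xAE.
P4: S = E(K, 0xBB) = 0xCF; 0x04 ⊕ 0xCF = 0xCB.
P5: S = E(K, 0xCF) = 0xD2; 0xBA ⊕ 0xD2 = 0x68.

P5 = 0x68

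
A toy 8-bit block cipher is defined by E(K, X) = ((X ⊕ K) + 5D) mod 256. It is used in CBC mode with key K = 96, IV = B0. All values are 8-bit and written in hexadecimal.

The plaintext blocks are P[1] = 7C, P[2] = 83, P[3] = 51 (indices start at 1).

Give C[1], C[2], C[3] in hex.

CBC encryption: C_i = E(K, P_i ⊕ C_{i−1}), with C_{0} = IV.
C[1]: P[1] ⊕ B0 = CC; E(K, CC) = B7.
C[2]: P[2] ⊕ B7 = 34; E(K, 34) = FF.
C[3]: P[3] ⊕ FF = AE; E(K, AE) = 95.

C[1] = B7, C[2] = FF, C[3] = 95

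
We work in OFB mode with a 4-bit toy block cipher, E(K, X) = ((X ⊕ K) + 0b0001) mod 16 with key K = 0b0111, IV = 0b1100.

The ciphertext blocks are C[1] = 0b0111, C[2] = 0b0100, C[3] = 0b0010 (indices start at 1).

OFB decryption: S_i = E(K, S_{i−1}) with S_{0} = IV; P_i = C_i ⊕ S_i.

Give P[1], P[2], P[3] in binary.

P[1]: S = E(K, 0b1100) = 0b1100; 0b0111 ⊕ 0b1100 = 0b1011.
P[2]: S = E(K, 0b1100) = 0b1100; 0b0100 ⊕ 0b1100 = 0b1000.
P[3]: S = E(K, 0b1100) = 0b1100; 0b0010 ⊕ 0b1100 = 0b1110.

P[1] = 0b1011, P[2] = 0b1000, P[3] = 0b1110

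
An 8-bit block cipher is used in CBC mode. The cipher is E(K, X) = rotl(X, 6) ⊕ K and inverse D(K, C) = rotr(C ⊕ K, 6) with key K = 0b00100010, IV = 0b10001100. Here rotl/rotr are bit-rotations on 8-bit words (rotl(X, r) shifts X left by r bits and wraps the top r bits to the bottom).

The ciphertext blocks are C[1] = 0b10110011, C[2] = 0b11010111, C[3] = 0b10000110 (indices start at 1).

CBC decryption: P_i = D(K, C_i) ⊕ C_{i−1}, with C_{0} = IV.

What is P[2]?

P[2] = 0b01100100

P[2]: D(K, 0b11010111) = 0b11010111; 0b11010111 ⊕ 0b10110011 = 0b01100100.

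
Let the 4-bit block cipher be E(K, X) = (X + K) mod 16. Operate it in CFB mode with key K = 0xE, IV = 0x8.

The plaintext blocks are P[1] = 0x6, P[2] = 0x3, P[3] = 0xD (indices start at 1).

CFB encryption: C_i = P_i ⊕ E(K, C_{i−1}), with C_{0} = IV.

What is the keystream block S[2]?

C[1]: E(K, 0x8) = 0x6; 0x6 ⊕ 0x6 = 0x0.
C[2]: E(K, 0x0) = 0xE; 0x3 ⊕ 0xE = 0xD.
So S[2] = 0xE.

0xE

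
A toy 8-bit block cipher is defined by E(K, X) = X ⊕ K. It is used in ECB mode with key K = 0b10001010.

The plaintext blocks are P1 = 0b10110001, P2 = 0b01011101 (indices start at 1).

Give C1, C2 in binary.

C1 = 0b00111011, C2 = 0b11010111

ECB encryption: C_i = E(K, P_i).
C1: E(K, 0b10110001) = 0b00111011.
C2: E(K, 0b01011101) = 0b11010111.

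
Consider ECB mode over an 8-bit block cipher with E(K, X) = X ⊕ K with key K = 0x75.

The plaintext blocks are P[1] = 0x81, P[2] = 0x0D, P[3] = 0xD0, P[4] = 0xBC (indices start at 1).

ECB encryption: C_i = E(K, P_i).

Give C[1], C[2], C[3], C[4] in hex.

C[1] = 0xF4, C[2] = 0x78, C[3] = 0xA5, C[4] = 0xC9

C[1]: E(K, 0x81) = 0xF4.
C[2]: E(K, 0x0D) = 0x78.
C[3]: E(K, 0xD0) = 0xA5.
C[4]: E(K, 0xBC) = 0xC9.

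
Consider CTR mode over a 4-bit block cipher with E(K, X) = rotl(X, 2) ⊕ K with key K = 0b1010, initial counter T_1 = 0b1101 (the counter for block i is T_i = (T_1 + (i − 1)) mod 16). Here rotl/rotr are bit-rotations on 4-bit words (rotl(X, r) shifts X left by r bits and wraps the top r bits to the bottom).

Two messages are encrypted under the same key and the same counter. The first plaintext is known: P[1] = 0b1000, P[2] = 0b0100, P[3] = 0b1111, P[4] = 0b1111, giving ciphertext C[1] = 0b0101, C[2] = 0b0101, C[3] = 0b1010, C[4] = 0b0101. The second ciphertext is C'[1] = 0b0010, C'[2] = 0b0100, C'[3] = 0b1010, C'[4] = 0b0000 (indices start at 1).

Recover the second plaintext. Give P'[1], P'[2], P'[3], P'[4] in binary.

In CTR with a reused counter, both messages share the same keystream S_i, so C_i ⊕ C'_i = P_i ⊕ P'_i and thus P'_i = P_i ⊕ C_i ⊕ C'_i.
P'[1]: 0b1000 ⊕ 0b0101 ⊕ 0b0010 = 0b1111.
P'[2]: 0b0100 ⊕ 0b0101 ⊕ 0b0100 = 0b0101.
P'[3]: 0b1111 ⊕ 0b1010 ⊕ 0b1010 = 0b1111.
P'[4]: 0b1111 ⊕ 0b0101 ⊕ 0b0000 = 0b1010.

P'[1] = 0b1111, P'[2] = 0b0101, P'[3] = 0b1111, P'[4] = 0b1010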